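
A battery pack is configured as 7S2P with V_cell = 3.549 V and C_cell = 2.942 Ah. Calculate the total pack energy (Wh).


E = Ns * Vcell * Np * Ccell = 7 * 3.549 * 2 * 2.942 = 146.2 Wh

146.2 Wh


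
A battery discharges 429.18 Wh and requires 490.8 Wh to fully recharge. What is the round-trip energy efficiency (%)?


Round-trip efficiency = 429.18/490.8 * 100% = 87.44%

87.44%


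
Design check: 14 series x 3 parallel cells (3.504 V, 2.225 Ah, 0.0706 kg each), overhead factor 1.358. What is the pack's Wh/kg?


Step 1: V_pack = 14 * 3.504 = 49.056 V
Step 2: C_pack = 3 * 2.225 = 6.675 Ah
Step 3: E_pack = V_pack * C_pack = 49.056 * 6.675 = 327.45 Wh
Step 4: m_pack = 14 * 3 * 0.0706 * 1.358 = 4.0267 kg
Step 5: ED = E_pack / m_pack = 327.45 / 4.0267 = 81.32 Wh/kg

81.32 Wh/kg


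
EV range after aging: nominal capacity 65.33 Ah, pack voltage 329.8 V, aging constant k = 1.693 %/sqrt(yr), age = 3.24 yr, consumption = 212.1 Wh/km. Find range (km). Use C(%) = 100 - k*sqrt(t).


Step 1: capacity retention = 100 - 1.693 * sqrt(3.24) = 100 - 1.693 * 1.8 = 96.953%
Step 2: C_now = 65.33 * 96.953/100 = 63.339 Ah
Step 3: E_pack = V * C_now = 329.8 * 63.339 = 20889 Wh
Step 4: range = E_pack / consumption = 20889 / 212.1 = 98.49 km

98.49 km


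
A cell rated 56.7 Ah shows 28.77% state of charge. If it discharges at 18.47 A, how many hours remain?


Step 1: remaining = SOC/100 * C_total = 28.77/100 * 56.7 = 16.313 Ah
Step 2: t = remaining / I = 16.313 / 18.47 = 0.8832 hr

0.8832 hr


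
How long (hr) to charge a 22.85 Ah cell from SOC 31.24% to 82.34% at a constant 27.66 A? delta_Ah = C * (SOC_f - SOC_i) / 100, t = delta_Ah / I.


Step 1: dSOC = 82.34% - 31.24% = 51.1%
Step 2: delta_Ah = 22.85 * 51.1 / 100 = 11.676 Ah
Step 3: t = 11.676 / 27.66 = 0.4221 hr

0.4221 hr


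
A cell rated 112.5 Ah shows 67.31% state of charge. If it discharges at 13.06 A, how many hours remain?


Step 1: remaining = SOC/100 * C_total = 67.31/100 * 112.5 = 75.724 Ah
Step 2: t = remaining / I = 75.724 / 13.06 = 5.798 hr

5.798 hr


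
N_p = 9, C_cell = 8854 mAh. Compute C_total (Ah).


Convert: C_cell = 8854 mAh = 8.854 Ah
C_total = 9 * 8.854 = 79.686 Ah

79.686 Ah


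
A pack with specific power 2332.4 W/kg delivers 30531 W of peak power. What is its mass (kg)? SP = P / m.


m = P / SP = 30531 / 2332.4 = 13.09 kg

13.09 kg


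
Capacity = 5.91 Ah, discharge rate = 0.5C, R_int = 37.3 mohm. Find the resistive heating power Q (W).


Convert: R = 37.3 mohm = 0.0373 ohm
Step 1: I = C_rate * capacity = 0.5 * 5.91 = 2.955 A
Step 2: Q = I^2 * R = 2.955^2 * 0.0373 = 8.732 * 0.0373 = 0.3257 W

0.3257 W


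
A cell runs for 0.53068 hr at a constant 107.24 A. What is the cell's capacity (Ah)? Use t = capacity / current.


C = I * t = 107.24 * 0.53068 = 56.91 Ah

56.91 Ah


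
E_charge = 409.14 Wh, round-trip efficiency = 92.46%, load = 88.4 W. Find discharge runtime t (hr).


Step 1: E_discharge = eta/100 * E_charge = 92.46/100 * 409.14 = 378.29 Wh
Step 2: t = E_discharge / P = 378.29 / 88.4 = 4.279 hr

4.279 hr


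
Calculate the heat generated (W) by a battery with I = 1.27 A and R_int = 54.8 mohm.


Convert: R = 54.8 mohm = 0.0548 ohm
I^2 = 1.6129
Q = 1.6129 * 0.0548 = 0.08839 W

0.08839 W


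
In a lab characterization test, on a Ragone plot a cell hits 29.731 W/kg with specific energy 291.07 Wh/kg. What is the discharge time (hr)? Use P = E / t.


t = E / P = 291.07 / 29.731 = 9.790 hr

9.790 hr


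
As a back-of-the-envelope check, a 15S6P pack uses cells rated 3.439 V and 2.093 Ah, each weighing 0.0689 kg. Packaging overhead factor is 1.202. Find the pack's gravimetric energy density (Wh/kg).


Step 1: V_pack = 15 * 3.439 = 51.585 V
Step 2: C_pack = 6 * 2.093 = 12.558 Ah
Step 3: E_pack = V_pack * C_pack = 51.585 * 12.558 = 647.8 Wh
Step 4: m_pack = 15 * 6 * 0.0689 * 1.202 = 7.4536 kg
Step 5: ED = E_pack / m_pack = 647.8 / 7.4536 = 86.91 Wh/kg

86.91 Wh/kg


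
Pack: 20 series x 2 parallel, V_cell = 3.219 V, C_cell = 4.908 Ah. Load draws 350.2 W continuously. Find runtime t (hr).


Step 1: E_pack = Ns * V_cell * Np * C_cell = 20 * 3.219 * 2 * 4.908 = 631.95 Wh
Step 2: t = E_pack / P = 631.95 / 350.2 = 1.805 hr

1.805 hr


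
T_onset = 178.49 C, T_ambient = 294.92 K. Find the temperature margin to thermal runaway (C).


Convert: T_ambient = 294.92 K = 21.77 C
margin = 178.49 - 21.77 = 156.72 C

156.72 C


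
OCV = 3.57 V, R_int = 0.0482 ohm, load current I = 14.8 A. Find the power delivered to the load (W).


Step 1: V_terminal = OCV - I*R = 3.57 - 14.8 * 0.0482 = 2.8566 V
Step 2: P_out = V_terminal * I = 2.8566 * 14.8 = 42.28 W

42.28 W


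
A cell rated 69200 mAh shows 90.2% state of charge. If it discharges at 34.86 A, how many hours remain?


Convert: C_total = 69200 mAh = 69.2 Ah
Step 1: remaining = SOC/100 * C_total = 90.2/100 * 69.2 = 62.418 Ah
Step 2: t = remaining / I = 62.418 / 34.86 = 1.791 hr

1.791 hr


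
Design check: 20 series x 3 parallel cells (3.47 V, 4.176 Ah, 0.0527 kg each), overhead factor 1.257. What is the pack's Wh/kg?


Step 1: V_pack = 20 * 3.47 = 69.4 V
Step 2: C_pack = 3 * 4.176 = 12.528 Ah
Step 3: E_pack = V_pack * C_pack = 69.4 * 12.528 = 869.44 Wh
Step 4: m_pack = 20 * 3 * 0.0527 * 1.257 = 3.9746 kg
Step 5: ED = E_pack / m_pack = 869.44 / 3.9746 = 218.7 Wh/kg

218.7 Wh/kg


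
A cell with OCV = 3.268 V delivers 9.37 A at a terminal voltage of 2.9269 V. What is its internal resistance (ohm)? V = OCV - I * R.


R = (OCV - V) / I = (3.268 - 2.9269) / 9.37 = 0.03640 ohm

0.03640 ohm


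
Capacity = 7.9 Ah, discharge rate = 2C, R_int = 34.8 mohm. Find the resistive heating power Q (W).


Convert: R = 34.8 mohm = 0.0348 ohm
Step 1: I = C_rate * capacity = 2 * 7.9 = 15.8 A
Step 2: Q = I^2 * R = 15.8^2 * 0.0348 = 249.64 * 0.0348 = 8.687 W

8.687 W


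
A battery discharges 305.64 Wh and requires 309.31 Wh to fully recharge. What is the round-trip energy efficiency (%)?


eta_e = E_dis / E_chg * 100 = 305.64 / 309.31 * 100 = 98.81%

98.81%


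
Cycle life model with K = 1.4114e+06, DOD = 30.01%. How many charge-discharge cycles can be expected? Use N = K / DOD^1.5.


Step 1: DOD^1.5 = 30.01^1.5 = 164.4
Step 2: N = 1.4114e+06 / 164.4 = 8585 cycles

8585 cycles


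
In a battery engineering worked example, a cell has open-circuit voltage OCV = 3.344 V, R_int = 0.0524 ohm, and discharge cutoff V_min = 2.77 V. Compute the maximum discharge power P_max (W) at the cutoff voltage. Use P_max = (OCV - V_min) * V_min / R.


P_max = (OCV - V_min) * V_min / R = (3.344 - 2.77) * 2.77 / 0.0524 = 0.574 * 2.77 / 0.0524 = 30.34 W

30.34 W


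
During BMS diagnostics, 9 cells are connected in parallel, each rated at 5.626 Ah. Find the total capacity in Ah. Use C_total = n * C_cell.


Parallel capacities add: 9 * 5.626 Ah = 50.634 Ah

50.634 Ah


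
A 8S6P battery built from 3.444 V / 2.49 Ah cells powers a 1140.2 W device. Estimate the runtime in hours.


Step 1: E_pack = Ns * V_cell * Np * C_cell = 8 * 3.444 * 6 * 2.49 = 411.63 Wh
Step 2: t = E_pack / P = 411.63 / 1140.2 = 0.3610 hr

0.3610 hr


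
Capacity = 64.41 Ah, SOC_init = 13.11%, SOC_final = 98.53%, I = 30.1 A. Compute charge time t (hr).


Step 1: dSOC = 98.53% - 13.11% = 85.42%
Step 2: delta_Ah = 64.41 * 85.42 / 100 = 55.019 Ah
Step 3: t = 55.019 / 30.1 = 1.828 hr

1.828 hr


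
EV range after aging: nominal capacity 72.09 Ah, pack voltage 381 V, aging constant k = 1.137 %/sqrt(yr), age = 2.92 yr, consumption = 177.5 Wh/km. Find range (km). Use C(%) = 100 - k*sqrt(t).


Step 1: capacity retention = 100 - 1.137 * sqrt(2.92) = 100 - 1.137 * 1.7088 = 98.057%
Step 2: C_now = 72.09 * 98.057/100 = 70.689 Ah
Step 3: E_pack = V * C_now = 381 * 70.689 = 26933 Wh
Step 4: range = E_pack / consumption = 26933 / 177.5 = 151.7 km

151.7 km


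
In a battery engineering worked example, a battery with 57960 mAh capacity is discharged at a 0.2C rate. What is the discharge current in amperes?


Convert: capacity = 57960 mAh = 57.96 Ah
I = C_rate * capacity = 0.2 * 57.96 = 11.592 A

11.592 A


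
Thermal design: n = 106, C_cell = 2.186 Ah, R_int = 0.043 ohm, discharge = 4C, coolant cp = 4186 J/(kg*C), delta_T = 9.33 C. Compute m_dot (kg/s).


Step 1: I = 4 * 2.186 = 8.744 A
Step 2: Q_cell = I^2 * R = 8.744^2 * 0.043 = 3.2877 W
Step 3: Q_total = 106 * 3.2877 = 348.5 W
Step 4: m_dot = Q_total / (cp * dT) = 348.5 / (4186 * 9.33) = 0.008923 kg/s

0.008923 kg/s


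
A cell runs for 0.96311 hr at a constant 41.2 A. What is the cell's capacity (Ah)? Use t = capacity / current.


C = I * t = 41.2 * 0.96311 = 39.68 Ah

39.68 Ah


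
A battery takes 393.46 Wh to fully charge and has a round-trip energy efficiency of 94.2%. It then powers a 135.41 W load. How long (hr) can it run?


Step 1: E_discharge = eta/100 * E_charge = 94.2/100 * 393.46 = 370.64 Wh
Step 2: t = E_discharge / P = 370.64 / 135.41 = 2.737 hr

2.737 hr


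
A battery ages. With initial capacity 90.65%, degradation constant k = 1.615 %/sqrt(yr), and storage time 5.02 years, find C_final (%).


Step 1: sqrt(5.02 yr) = 2.2405
Step 2: drop = 1.615 * 2.2405 = 3.6184
Step 3: C_final = 90.65 - 3.6184 = 87.03%

87.03%


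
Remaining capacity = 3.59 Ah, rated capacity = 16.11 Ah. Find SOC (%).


SOC% = 3.59 / 16.11 * 100 = 22.28%

22.28%


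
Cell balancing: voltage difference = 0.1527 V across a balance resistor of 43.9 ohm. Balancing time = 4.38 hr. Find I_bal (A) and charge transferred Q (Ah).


First, Ohm's law: I_bal = 0.1527 V / 43.9 ohm = 0.0034784 A
Then Q = I * t = 0.0034784 A * 4.38 hr = 0.01524 Ah

I=0.0034784 A, Q=0.01524 Ah


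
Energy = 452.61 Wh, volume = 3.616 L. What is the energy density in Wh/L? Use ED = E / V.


Volumetric ED = 452.61 Wh / 3.616 L = 125.2 Wh/L

125.2 Wh/L


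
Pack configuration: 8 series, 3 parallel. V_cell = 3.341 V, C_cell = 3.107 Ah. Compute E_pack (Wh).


E = Ns * Vcell * Np * Ccell = 8 * 3.341 * 3 * 3.107 = 249.1 Wh

249.1 Wh


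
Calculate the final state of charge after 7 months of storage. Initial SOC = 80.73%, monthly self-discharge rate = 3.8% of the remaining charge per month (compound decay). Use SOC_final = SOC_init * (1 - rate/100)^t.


decay = (1 - 3.8/100)^7 = 0.76247
SOC_final = 80.73 * 0.76247 = 61.55%

61.55%


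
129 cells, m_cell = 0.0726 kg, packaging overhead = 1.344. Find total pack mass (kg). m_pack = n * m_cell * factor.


m_pack = n * m_cell * overhead = 129 * 0.0726 * 1.344 = 12.59 kg

12.59 kg


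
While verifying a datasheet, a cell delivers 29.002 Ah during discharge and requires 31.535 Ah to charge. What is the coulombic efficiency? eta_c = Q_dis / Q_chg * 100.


Coulombic efficiency = 29.002/31.535 * 100% = 91.97%

91.97%


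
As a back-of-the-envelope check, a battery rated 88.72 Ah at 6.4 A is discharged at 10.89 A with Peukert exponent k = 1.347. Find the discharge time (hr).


t_rated = C / I_rated = 88.72 / 6.4 = 13.863 hr
(I_rated/I)^k = (0.5877)^1.347 = 0.48871
t = t_rated * (I_rated/I)^k = 13.863 * 0.48871 = 6.775 hr

6.775 hr


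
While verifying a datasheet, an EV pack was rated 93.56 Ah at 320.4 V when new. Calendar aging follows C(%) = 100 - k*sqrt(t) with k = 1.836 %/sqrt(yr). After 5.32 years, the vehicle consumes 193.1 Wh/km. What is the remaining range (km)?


Step 1: capacity retention = 100 - 1.836 * sqrt(5.32) = 100 - 1.836 * 2.3065 = 95.765%
Step 2: C_now = 93.56 * 95.765/100 = 89.598 Ah
Step 3: E_pack = V * C_now = 320.4 * 89.598 = 28707 Wh
Step 4: range = E_pack / consumption = 28707 / 193.1 = 148.7 km

148.7 km


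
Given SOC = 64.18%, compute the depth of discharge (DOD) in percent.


Complement of SOC: DOD = 100% - 64.18% = 35.82%

35.82%


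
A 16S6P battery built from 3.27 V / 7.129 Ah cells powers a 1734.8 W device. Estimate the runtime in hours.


Step 1: E_pack = Ns * V_cell * Np * C_cell = 16 * 3.27 * 6 * 7.129 = 2237.9 Wh
Step 2: t = E_pack / P = 2237.9 / 1734.8 = 1.290 hr

1.290 hr


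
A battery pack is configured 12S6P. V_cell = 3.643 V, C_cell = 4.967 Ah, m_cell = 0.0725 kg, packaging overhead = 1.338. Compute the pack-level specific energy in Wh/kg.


Step 1: V_pack = 12 * 3.643 = 43.716 V
Step 2: C_pack = 6 * 4.967 = 29.802 Ah
Step 3: E_pack = V_pack * C_pack = 43.716 * 29.802 = 1302.8 Wh
Step 4: m_pack = 12 * 6 * 0.0725 * 1.338 = 6.9844 kg
Step 5: ED = E_pack / m_pack = 1302.8 / 6.9844 = 186.5 Wh/kg

186.5 Wh/kg


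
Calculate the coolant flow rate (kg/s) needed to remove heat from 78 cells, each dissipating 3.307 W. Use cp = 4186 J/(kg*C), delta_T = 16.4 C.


Q_total = 78 * 3.307 = 257.95 W
m_dot = Q_total / (cp * dT) = 257.95 / (4186 * 16.4) = 0.003757 kg/s

0.003757 kg/s


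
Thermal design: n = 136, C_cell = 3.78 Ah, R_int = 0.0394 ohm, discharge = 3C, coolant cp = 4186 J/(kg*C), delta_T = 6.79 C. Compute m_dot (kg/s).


Step 1: I = 3 * 3.78 = 11.34 A
Step 2: Q_cell = I^2 * R = 11.34^2 * 0.0394 = 5.0667 W
Step 3: Q_total = 136 * 5.0667 = 689.07 W
Step 4: m_dot = Q_total / (cp * dT) = 689.07 / (4186 * 6.79) = 0.02424 kg/s

0.02424 kg/s


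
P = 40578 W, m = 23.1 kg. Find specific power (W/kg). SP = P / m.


SP = P / m = 40578 / 23.1 = 1757 W/kg

1757 W/kg


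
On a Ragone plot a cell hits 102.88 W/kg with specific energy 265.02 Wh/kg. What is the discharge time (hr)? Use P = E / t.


t = E / P = 265.02 / 102.88 = 2.576 hr

2.576 hr


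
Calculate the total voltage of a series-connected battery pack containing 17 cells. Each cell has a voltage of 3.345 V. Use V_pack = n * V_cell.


With 17 cells in series at 3.345 V each, V_pack = 56.865 V

56.865 V


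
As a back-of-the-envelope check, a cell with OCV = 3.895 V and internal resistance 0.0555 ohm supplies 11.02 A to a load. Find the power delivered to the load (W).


Step 1: V_terminal = OCV - I*R = 3.895 - 11.02 * 0.0555 = 3.2834 V
Step 2: P_out = V_terminal * I = 3.2834 * 11.02 = 36.18 W

36.18 W


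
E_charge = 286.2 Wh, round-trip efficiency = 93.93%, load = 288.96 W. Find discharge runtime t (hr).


Step 1: E_discharge = eta/100 * E_charge = 93.93/100 * 286.2 = 268.83 Wh
Step 2: t = E_discharge / P = 268.83 / 288.96 = 0.9303 hr

0.9303 hr


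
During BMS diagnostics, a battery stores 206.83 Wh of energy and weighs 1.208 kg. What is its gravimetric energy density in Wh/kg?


ED = E / m = 206.83 / 1.208 = 171.2 Wh/kg

171.2 Wh/kg


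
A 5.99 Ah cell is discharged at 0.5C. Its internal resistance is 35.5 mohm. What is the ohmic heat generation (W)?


Convert: R = 35.5 mohm = 0.0355 ohm
Step 1: I = C_rate * capacity = 0.5 * 5.99 = 2.995 A
Step 2: Q = I^2 * R = 2.995^2 * 0.0355 = 8.97 * 0.0355 = 0.3184 W

0.3184 W


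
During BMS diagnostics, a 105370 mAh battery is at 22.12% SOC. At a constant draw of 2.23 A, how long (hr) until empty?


Convert: C_total = 105370 mAh = 105.37 Ah
Step 1: remaining = SOC/100 * C_total = 22.12/100 * 105.37 = 23.308 Ah
Step 2: t = remaining / I = 23.308 / 2.23 = 10.45 hr

10.45 hr


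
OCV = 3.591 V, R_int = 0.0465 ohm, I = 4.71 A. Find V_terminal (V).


IR drop = 4.71 * 0.0465 = 0.21902 V
V = 3.591 - 0.21902 = 3.372 V

3.372 V


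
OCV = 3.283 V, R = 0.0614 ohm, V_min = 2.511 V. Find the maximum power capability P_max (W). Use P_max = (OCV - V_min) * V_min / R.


P_max = (OCV - V_min) * V_min / R = (3.283 - 2.511) * 2.511 / 0.0614 = 0.772 * 2.511 / 0.0614 = 31.57 W

31.57 W


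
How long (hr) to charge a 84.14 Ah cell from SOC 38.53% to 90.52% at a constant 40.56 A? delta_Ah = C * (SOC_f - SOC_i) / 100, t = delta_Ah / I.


Step 1: dSOC = 90.52% - 38.53% = 51.99%
Step 2: delta_Ah = 84.14 * 51.99 / 100 = 43.744 Ah
Step 3: t = 43.744 / 40.56 = 1.079 hr

1.079 hr


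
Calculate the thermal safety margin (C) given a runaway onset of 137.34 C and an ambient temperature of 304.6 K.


Convert: T_ambient = 304.6 K = 31.45 C
margin = 137.34 - 31.45 = 105.89 C

105.89 C


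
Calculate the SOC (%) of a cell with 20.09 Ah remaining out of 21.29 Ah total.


SOC% = 20.09 / 21.29 * 100 = 94.36%

94.36%


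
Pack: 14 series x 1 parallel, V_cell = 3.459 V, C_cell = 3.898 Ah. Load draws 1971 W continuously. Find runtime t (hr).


Step 1: E_pack = Ns * V_cell * Np * C_cell = 14 * 3.459 * 1 * 3.898 = 188.76 Wh
Step 2: t = E_pack / P = 188.76 / 1971 = 0.09577 hr

0.09577 hr


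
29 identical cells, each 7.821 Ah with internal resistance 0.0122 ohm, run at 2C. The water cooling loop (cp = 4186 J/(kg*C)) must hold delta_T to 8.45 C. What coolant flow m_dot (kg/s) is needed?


Step 1: I = 2 * 7.821 = 15.642 A
Step 2: Q_cell = I^2 * R = 15.642^2 * 0.0122 = 2.985 W
Step 3: Q_total = 29 * 2.985 = 86.565 W
Step 4: m_dot = Q_total / (cp * dT) = 86.565 / (4186 * 8.45) = 0.002447 kg/s

0.002447 kg/s


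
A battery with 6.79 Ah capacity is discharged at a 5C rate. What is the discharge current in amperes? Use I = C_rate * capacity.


At 5C: I = 5 * 6.79 Ah = 33.95 A

33.95 A


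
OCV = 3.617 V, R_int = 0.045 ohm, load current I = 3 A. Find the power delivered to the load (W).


Step 1: V_terminal = OCV - I*R = 3.617 - 3 * 0.045 = 3.482 V
Step 2: P_out = V_terminal * I = 3.482 * 3 = 10.45 W

10.45 W


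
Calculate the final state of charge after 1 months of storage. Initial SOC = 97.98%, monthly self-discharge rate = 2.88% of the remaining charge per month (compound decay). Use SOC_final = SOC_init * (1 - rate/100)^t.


Monthly retention factor = 1 - 2.88/100 = 0.9712
Over 1 months: factor^1 = 0.9712
SOC_final = 97.98 * 0.9712 = 95.16%

95.16%


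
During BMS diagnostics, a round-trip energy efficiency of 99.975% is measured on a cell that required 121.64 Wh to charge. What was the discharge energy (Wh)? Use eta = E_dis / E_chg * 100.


E_dis = eta/100 * E_chg = 99.975/100 * 121.64 = 121.6 Wh

121.6 Wh


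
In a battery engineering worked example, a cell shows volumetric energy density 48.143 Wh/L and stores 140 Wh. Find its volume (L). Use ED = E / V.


V = E / ED = 140 / 48.143 = 2.908 L

2.908 L


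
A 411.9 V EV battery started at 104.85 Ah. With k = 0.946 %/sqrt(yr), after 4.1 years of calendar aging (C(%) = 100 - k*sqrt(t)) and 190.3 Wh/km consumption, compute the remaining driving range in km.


Step 1: capacity retention = 100 - 0.946 * sqrt(4.1) = 100 - 0.946 * 2.0248 = 98.085%
Step 2: C_now = 104.85 * 98.085/100 = 102.84 Ah
Step 3: E_pack = V * C_now = 411.9 * 102.84 = 42360 Wh
Step 4: range = E_pack / consumption = 42360 / 190.3 = 222.6 km

222.6 km


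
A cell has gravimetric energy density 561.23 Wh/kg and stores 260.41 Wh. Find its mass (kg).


m = E / ED = 260.41 / 561.23 = 0.4640 kg

0.4640 kg


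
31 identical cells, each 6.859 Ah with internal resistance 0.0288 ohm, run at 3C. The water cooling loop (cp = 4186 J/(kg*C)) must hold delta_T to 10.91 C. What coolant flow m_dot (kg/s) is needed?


Step 1: I = 3 * 6.859 = 20.577 A
Step 2: Q_cell = I^2 * R = 20.577^2 * 0.0288 = 12.194 W
Step 3: Q_total = 31 * 12.194 = 378.01 W
Step 4: m_dot = Q_total / (cp * dT) = 378.01 / (4186 * 10.91) = 0.008277 kg/s

0.008277 kg/s


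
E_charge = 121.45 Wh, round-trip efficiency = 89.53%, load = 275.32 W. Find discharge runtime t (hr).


Step 1: E_discharge = eta/100 * E_charge = 89.53/100 * 121.45 = 108.73 Wh
Step 2: t = E_discharge / P = 108.73 / 275.32 = 0.3949 hr

0.3949 hr


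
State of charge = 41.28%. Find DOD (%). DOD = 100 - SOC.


DOD = 100 - SOC = 100 - 41.28 = 58.72%

58.72%


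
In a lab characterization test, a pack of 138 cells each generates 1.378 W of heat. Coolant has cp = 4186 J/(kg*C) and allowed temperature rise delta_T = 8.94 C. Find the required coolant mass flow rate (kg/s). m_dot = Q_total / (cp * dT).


Step 1: Total heat Q = 138 * 1.378 W = 190.16 W
Step 2: denom = cp * dT = 4186 * 8.94 = 37423
Step 3: m_dot = 190.16 / 37423 = 0.005081 kg/s

0.005081 kg/s


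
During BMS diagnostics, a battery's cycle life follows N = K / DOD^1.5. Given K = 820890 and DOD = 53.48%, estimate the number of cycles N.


Step 1: DOD^1.5 = 53.48^1.5 = 391.1
Step 2: N = 820890 / 391.1 = 2099 cycles

2099 cycles


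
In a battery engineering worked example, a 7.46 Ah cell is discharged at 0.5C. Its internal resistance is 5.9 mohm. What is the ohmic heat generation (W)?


Convert: R = 5.9 mohm = 0.0059 ohm
Step 1: I = C_rate * capacity = 0.5 * 7.46 = 3.73 A
Step 2: Q = I^2 * R = 3.73^2 * 0.0059 = 13.913 * 0.0059 = 0.08209 W

0.08209 W


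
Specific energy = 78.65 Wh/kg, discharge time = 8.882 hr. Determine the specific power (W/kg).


P_specific = E / t = 78.65 / 8.882 = 8.855 W/kg

8.855 W/kg


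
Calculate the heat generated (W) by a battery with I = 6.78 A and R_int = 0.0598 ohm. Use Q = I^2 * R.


Q = I^2 * R = 6.78^2 * 0.0598 = 2.749 W

2.749 W


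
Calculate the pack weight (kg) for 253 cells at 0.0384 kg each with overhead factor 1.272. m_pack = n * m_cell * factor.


Cell mass sum = 253 * 0.0384 = 9.7152 kg
With overhead 1.272: m_pack = 9.7152 * 1.272 = 12.36 kg

12.36 kg


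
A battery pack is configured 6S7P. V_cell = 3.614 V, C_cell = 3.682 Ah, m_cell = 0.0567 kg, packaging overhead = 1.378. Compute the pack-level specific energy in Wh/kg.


Step 1: V_pack = 6 * 3.614 = 21.684 V
Step 2: C_pack = 7 * 3.682 = 25.774 Ah
Step 3: E_pack = V_pack * C_pack = 21.684 * 25.774 = 558.88 Wh
Step 4: m_pack = 6 * 7 * 0.0567 * 1.378 = 3.2816 kg
Step 5: ED = E_pack / m_pack = 558.88 / 3.2816 = 170.3 Wh/kg

170.3 Wh/kg


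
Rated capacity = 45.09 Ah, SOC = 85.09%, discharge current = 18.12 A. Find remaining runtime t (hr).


Step 1: remaining = SOC/100 * C_total = 85.09/100 * 45.09 = 38.367 Ah
Step 2: t = remaining / I = 38.367 / 18.12 = 2.117 hr

2.117 hr


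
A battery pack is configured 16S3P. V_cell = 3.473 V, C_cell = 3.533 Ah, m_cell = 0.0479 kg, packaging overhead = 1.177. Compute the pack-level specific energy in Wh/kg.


Step 1: V_pack = 16 * 3.473 = 55.568 V
Step 2: C_pack = 3 * 3.533 = 10.599 Ah
Step 3: E_pack = V_pack * C_pack = 55.568 * 10.599 = 588.97 Wh
Step 4: m_pack = 16 * 3 * 0.0479 * 1.177 = 2.7062 kg
Step 5: ED = E_pack / m_pack = 588.97 / 2.7062 = 217.6 Wh/kg

217.6 Wh/kg


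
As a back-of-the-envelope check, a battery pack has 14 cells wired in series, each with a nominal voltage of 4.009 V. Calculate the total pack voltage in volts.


With 14 cells in series at 4.009 V each, V_pack = 56.126 V

56.126 V


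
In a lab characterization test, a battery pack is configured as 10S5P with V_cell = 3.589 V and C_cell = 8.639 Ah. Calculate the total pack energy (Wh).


V_pack = 10 * 3.589 = 35.89 V
C_pack = 5 * 8.639 = 43.195 Ah
E = V_pack * C_pack = 35.89 * 43.195 = 1550 Wh

1550 Wh


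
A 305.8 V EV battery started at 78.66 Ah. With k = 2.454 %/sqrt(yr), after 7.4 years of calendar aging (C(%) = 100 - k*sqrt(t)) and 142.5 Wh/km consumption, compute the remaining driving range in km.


Step 1: capacity retention = 100 - 2.454 * sqrt(7.4) = 100 - 2.454 * 2.7203 = 93.324%
Step 2: C_now = 78.66 * 93.324/100 = 73.409 Ah
Step 3: E_pack = V * C_now = 305.8 * 73.409 = 22448 Wh
Step 4: range = E_pack / consumption = 22448 / 142.5 = 157.5 km

157.5 km


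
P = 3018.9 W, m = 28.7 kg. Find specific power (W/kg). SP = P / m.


Specific power = 3018.9 W / 28.7 kg = 105.2 W/kg

105.2 W/kg


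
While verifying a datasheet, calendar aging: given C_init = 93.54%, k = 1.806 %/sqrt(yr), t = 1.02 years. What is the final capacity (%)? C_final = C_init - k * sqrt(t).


sqrt(t) = sqrt(1.02) = 1.01
C_final = 93.54 - 1.806 * 1.01 = 91.72%

91.72%


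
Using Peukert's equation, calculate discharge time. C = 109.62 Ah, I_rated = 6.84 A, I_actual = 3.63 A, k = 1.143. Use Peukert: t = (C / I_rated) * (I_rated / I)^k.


Step 1: t_rated = C / I_rated = 109.62 / 6.84 = 16.026 hr
Step 2: ratio = 6.84 / 3.63 = 1.8843
Step 3: ratio^k = 1.8843^1.143 = 2.063
Step 4: t = t_rated * ratio^k = 16.026 * 2.063 = 33.06 hr

33.06 hr


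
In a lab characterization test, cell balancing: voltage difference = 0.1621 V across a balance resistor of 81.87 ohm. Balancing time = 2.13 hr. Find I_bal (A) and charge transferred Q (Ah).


First, Ohm's law: I_bal = 0.1621 V / 81.87 ohm = 0.00198 A
Then Q = I * t = 0.00198 A * 2.13 hr = 0.004217 Ah

I=0.00198 A, Q=0.004217 Ah


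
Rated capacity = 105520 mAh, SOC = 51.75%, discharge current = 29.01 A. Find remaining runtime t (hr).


Convert: C_total = 105520 mAh = 105.52 Ah
Step 1: remaining = SOC/100 * C_total = 51.75/100 * 105.52 = 54.607 Ah
Step 2: t = remaining / I = 54.607 / 29.01 = 1.882 hr

1.882 hr


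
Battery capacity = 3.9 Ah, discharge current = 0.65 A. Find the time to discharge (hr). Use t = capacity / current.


t = capacity / current = 3.9 / 0.65 = 6.000 hr

6.000 hr


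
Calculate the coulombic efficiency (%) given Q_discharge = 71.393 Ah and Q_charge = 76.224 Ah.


eta_c = Q_dis / Q_chg * 100 = 71.393 / 76.224 * 100 = 93.66%

93.66%


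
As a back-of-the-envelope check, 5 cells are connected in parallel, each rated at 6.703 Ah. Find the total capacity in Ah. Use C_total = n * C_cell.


C_total = 5 * 6.703 = 33.515 Ah

33.515 Ah


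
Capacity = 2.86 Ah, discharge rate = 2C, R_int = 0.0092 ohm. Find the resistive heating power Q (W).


Step 1: I = C_rate * capacity = 2 * 2.86 = 5.72 A
Step 2: Q = I^2 * R = 5.72^2 * 0.0092 = 32.718 * 0.0092 = 0.3010 W

0.3010 W


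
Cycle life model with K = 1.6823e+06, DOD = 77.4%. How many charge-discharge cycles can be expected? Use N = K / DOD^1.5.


DOD^1.5 = 680.94
N = K / DOD^1.5 = 1.6823e+06 / 680.94 = 2471

2471 cycles


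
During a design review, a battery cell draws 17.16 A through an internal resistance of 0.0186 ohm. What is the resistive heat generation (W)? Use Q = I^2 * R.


Q = I^2 * R = 17.16^2 * 0.0186 = 5.477 W

5.477 W


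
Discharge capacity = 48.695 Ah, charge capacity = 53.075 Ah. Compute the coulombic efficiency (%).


eta_c = Q_dis / Q_chg * 100 = 48.695 / 53.075 * 100 = 91.75%

91.75%


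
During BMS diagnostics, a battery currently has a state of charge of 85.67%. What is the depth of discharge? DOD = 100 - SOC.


Complement of SOC: DOD = 100% - 85.67% = 14.33%

14.33%


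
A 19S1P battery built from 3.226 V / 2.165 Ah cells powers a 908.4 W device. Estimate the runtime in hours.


Step 1: E_pack = Ns * V_cell * Np * C_cell = 19 * 3.226 * 1 * 2.165 = 132.7 Wh
Step 2: t = E_pack / P = 132.7 / 908.4 = 0.1461 hr

0.1461 hr


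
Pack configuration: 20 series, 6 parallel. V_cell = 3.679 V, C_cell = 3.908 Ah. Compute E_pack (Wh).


E = Ns * Vcell * Np * Ccell = 20 * 3.679 * 6 * 3.908 = 1725 Wh

1725 Wh


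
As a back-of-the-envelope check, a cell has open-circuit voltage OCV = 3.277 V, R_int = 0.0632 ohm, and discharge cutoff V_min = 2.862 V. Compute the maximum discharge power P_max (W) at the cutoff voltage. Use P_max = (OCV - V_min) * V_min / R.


dV = OCV - V_min = 0.415 V (so I_max = dV / R)
P_max = dV * V_min / R = 0.415 * 2.862 / 0.0632 = 18.79 W

18.79 W


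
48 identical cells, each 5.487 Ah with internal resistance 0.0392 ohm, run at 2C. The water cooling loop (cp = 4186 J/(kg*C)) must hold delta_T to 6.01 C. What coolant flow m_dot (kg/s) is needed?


Step 1: I = 2 * 5.487 = 10.974 A
Step 2: Q_cell = I^2 * R = 10.974^2 * 0.0392 = 4.7208 W
Step 3: Q_total = 48 * 4.7208 = 226.6 W
Step 4: m_dot = Q_total / (cp * dT) = 226.6 / (4186 * 6.01) = 0.009007 kg/s

0.009007 kg/s


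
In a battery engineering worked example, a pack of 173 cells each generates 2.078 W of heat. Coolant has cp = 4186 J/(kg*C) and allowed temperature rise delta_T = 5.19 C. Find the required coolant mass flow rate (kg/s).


Q_total = 173 * 2.078 = 359.49 W
m_dot = Q_total / (cp * dT) = 359.49 / (4186 * 5.19) = 0.01655 kg/s

0.01655 kg/s


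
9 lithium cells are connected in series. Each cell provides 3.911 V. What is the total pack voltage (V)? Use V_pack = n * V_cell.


Series voltages add: 9 * 3.911 V = 35.199 V

35.199 V


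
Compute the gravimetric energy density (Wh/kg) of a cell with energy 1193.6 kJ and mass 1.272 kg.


Convert: E = 1193.6 kJ = 331.56 Wh
ED = E / m = 331.56 / 1.272 = 260.7 Wh/kg

260.7 Wh/kg


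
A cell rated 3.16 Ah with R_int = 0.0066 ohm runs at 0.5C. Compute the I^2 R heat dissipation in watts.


Step 1: I = C_rate * capacity = 0.5 * 3.16 = 1.58 A
Step 2: Q = I^2 * R = 1.58^2 * 0.0066 = 2.4964 * 0.0066 = 0.01648 W

0.01648 W


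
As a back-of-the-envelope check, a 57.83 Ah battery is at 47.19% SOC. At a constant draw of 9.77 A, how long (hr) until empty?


Step 1: remaining = SOC/100 * C_total = 47.19/100 * 57.83 = 27.29 Ah
Step 2: t = remaining / I = 27.29 / 9.77 = 2.793 hr

2.793 hr


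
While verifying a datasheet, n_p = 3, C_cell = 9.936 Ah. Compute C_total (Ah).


Parallel capacities add: 3 * 9.936 Ah = 29.808 Ah

29.808 Ah


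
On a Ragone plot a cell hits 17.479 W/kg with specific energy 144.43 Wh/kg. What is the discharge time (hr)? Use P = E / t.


t = E / P = 144.43 / 17.479 = 8.263 hr

8.263 hr


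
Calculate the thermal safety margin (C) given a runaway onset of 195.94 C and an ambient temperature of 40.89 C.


Safety margin = 195.94 C - 40.89 C = 155.05 C

155.05 C


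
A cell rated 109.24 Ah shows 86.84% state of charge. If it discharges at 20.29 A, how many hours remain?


Step 1: remaining = SOC/100 * C_total = 86.84/100 * 109.24 = 94.864 Ah
Step 2: t = remaining / I = 94.864 / 20.29 = 4.675 hr

4.675 hr


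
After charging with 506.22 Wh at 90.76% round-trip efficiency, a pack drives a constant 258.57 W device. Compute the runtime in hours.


Step 1: E_discharge = eta/100 * E_charge = 90.76/100 * 506.22 = 459.45 Wh
Step 2: t = E_discharge / P = 459.45 / 258.57 = 1.777 hr

1.777 hr


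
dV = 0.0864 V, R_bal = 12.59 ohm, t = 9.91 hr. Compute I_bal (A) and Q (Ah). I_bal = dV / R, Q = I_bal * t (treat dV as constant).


First, Ohm's law: I_bal = 0.0864 V / 12.59 ohm = 0.0068626 A
Then Q = I * t = 0.0068626 A * 9.91 hr = 0.06801 Ah

I=0.0068626 A, Q=0.06801 Ah


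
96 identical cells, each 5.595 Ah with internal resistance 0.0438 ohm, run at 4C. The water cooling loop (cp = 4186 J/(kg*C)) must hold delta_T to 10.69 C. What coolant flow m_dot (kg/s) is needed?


Step 1: I = 4 * 5.595 = 22.38 A
Step 2: Q_cell = I^2 * R = 22.38^2 * 0.0438 = 21.938 W
Step 3: Q_total = 96 * 21.938 = 2106 W
Step 4: m_dot = Q_total / (cp * dT) = 2106 / (4186 * 10.69) = 0.04706 kg/s

0.04706 kg/s


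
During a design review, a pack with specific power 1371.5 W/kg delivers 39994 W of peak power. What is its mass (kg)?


m = P / SP = 39994 / 1371.5 = 29.16 kg

29.16 kg


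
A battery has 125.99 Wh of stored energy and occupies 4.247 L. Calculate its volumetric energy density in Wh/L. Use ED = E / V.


Volumetric ED = 125.99 Wh / 4.247 L = 29.67 Wh/L

29.67 Wh/L


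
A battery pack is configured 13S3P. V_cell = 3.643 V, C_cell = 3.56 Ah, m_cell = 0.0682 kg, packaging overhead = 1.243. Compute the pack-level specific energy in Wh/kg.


Step 1: V_pack = 13 * 3.643 = 47.359 V
Step 2: C_pack = 3 * 3.56 = 10.68 Ah
Step 3: E_pack = V_pack * C_pack = 47.359 * 10.68 = 505.79 Wh
Step 4: m_pack = 13 * 3 * 0.0682 * 1.243 = 3.3061 kg
Step 5: ED = E_pack / m_pack = 505.79 / 3.3061 = 153.0 Wh/kg

153.0 Wh/kg


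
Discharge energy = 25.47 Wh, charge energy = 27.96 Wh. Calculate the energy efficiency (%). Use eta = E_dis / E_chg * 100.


Round-trip efficiency = 25.47/27.96 * 100% = 91.09%

91.09%


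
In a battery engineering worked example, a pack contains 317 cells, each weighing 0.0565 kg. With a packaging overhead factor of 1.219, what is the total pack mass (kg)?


Cell mass sum = 317 * 0.0565 = 17.911 kg
With overhead 1.219: m_pack = 17.911 * 1.219 = 21.83 kg

21.83 kg


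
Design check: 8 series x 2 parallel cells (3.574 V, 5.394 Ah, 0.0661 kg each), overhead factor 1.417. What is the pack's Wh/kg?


Step 1: V_pack = 8 * 3.574 = 28.592 V
Step 2: C_pack = 2 * 5.394 = 10.788 Ah
Step 3: E_pack = V_pack * C_pack = 28.592 * 10.788 = 308.45 Wh
Step 4: m_pack = 8 * 2 * 0.0661 * 1.417 = 1.4986 kg
Step 5: ED = E_pack / m_pack = 308.45 / 1.4986 = 205.8 Wh/kg

205.8 Wh/kg


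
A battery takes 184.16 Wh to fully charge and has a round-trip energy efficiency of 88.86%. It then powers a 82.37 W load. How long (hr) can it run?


Step 1: E_discharge = eta/100 * E_charge = 88.86/100 * 184.16 = 163.64 Wh
Step 2: t = E_discharge / P = 163.64 / 82.37 = 1.987 hr

1.987 hr


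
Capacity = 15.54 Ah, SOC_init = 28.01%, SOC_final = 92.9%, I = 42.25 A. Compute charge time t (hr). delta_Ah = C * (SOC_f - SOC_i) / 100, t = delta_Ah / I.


delta_Ah = 15.54 * (92.9 - 28.01) / 100 = 10.084 Ah
t = delta_Ah / I = 10.084 / 42.25 = 0.2387 hr

0.2387 hr


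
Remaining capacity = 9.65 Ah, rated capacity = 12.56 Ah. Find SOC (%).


SOC% = 9.65 / 12.56 * 100 = 76.83%

76.83%


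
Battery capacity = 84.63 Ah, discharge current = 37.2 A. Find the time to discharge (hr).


Runtime = 84.63 Ah / 37.2 A = 2.275 hr

2.275 hr


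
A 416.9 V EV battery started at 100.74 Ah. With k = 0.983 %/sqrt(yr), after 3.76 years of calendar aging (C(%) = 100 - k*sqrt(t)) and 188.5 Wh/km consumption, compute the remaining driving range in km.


Step 1: capacity retention = 100 - 0.983 * sqrt(3.76) = 100 - 0.983 * 1.9391 = 98.094%
Step 2: C_now = 100.74 * 98.094/100 = 98.82 Ah
Step 3: E_pack = V * C_now = 416.9 * 98.82 = 41198 Wh
Step 4: range = E_pack / consumption = 41198 / 188.5 = 218.6 km

218.6 km


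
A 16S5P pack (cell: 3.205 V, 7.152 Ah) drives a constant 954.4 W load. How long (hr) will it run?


Step 1: E_pack = Ns * V_cell * Np * C_cell = 16 * 3.205 * 5 * 7.152 = 1833.8 Wh
Step 2: t = E_pack / P = 1833.8 / 954.4 = 1.921 hr

1.921 hr


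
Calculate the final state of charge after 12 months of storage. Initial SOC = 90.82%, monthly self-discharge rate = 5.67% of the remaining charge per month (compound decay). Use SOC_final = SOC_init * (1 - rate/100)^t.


decay = (1 - 5.67/100)^12 = 0.49636
SOC_final = 90.82 * 0.49636 = 45.08%

45.08%


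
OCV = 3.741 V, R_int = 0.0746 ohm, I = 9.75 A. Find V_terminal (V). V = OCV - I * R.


IR drop = 9.75 * 0.0746 = 0.72735 V
V = 3.741 - 0.72735 = 3.014 V

3.014 V


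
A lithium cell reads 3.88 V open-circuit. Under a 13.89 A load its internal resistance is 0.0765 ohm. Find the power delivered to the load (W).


Step 1: V_terminal = OCV - I*R = 3.88 - 13.89 * 0.0765 = 2.8174 V
Step 2: P_out = V_terminal * I = 2.8174 * 13.89 = 39.13 W

39.13 W


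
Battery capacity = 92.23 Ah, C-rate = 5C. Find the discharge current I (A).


At 5C: I = 5 * 92.23 Ah = 461.15 A

461.15 A


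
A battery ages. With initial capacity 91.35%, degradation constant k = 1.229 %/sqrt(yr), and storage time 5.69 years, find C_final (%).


sqrt(t) = sqrt(5.69) = 2.3854
C_final = 91.35 - 1.229 * 2.3854 = 88.42%

88.42%


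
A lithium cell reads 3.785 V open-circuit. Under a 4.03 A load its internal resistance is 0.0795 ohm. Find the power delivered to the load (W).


Step 1: V_terminal = OCV - I*R = 3.785 - 4.03 * 0.0795 = 3.4646 V
Step 2: P_out = V_terminal * I = 3.4646 * 4.03 = 13.96 W

13.96 W


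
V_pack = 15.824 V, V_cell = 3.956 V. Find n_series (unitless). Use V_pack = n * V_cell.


n = V_pack / V_cell = 15.824 / 3.956 = 4

4


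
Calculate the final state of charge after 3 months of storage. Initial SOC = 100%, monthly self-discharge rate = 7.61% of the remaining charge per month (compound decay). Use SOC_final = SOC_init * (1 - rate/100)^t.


Monthly retention factor = 1 - 7.61/100 = 0.9239
Over 3 months: factor^3 = 0.78863
SOC_final = 100 * 0.78863 = 78.86%

78.86%


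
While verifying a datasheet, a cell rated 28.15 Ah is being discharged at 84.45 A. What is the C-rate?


C_rate = I / capacity = 84.45 / 28.15 = 3C

3C


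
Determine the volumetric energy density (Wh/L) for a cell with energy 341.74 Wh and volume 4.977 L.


ED = E / V = 341.74 / 4.977 = 68.66 Wh/L

68.66 Wh/L


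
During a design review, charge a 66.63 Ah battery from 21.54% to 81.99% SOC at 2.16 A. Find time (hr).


Step 1: dSOC = 81.99% - 21.54% = 60.45%
Step 2: delta_Ah = 66.63 * 60.45 / 100 = 40.278 Ah
Step 3: t = 40.278 / 2.16 = 18.65 hr

18.65 hr


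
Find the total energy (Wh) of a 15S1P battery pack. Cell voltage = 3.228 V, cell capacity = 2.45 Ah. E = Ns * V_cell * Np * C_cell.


E = Ns * Vcell * Np * Ccell = 15 * 3.228 * 1 * 2.45 = 118.6 Wh

118.6 Wh


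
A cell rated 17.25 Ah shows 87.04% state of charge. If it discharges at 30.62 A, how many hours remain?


Step 1: remaining = SOC/100 * C_total = 87.04/100 * 17.25 = 15.014 Ah
Step 2: t = remaining / I = 15.014 / 30.62 = 0.4903 hr

0.4903 hr


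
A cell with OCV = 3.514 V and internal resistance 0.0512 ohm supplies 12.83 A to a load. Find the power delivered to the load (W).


Step 1: V_terminal = OCV - I*R = 3.514 - 12.83 * 0.0512 = 2.8571 V
Step 2: P_out = V_terminal * I = 2.8571 * 12.83 = 36.66 W

36.66 W


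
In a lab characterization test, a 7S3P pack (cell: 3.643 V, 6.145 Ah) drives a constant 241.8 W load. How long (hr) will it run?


Step 1: E_pack = Ns * V_cell * Np * C_cell = 7 * 3.643 * 3 * 6.145 = 470.11 Wh
Step 2: t = E_pack / P = 470.11 / 241.8 = 1.944 hr

1.944 hr


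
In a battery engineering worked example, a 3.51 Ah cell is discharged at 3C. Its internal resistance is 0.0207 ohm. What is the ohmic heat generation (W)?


Step 1: I = C_rate * capacity = 3 * 3.51 = 10.53 A
Step 2: Q = I^2 * R = 10.53^2 * 0.0207 = 110.88 * 0.0207 = 2.295 W

2.295 W


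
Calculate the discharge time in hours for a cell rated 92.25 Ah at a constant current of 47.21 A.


t = capacity / current = 92.25 / 47.21 = 1.954 hr

1.954 hr


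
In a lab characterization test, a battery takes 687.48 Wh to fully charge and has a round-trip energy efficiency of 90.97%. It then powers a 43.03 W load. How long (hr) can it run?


Step 1: E_discharge = eta/100 * E_charge = 90.97/100 * 687.48 = 625.4 Wh
Step 2: t = E_discharge / P = 625.4 / 43.03 = 14.53 hr

14.53 hr


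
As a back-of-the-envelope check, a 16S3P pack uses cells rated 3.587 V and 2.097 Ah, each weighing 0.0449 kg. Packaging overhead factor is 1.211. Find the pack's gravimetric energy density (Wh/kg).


Step 1: V_pack = 16 * 3.587 = 57.392 V
Step 2: C_pack = 3 * 2.097 = 6.291 Ah
Step 3: E_pack = V_pack * C_pack = 57.392 * 6.291 = 361.05 Wh
Step 4: m_pack = 16 * 3 * 0.0449 * 1.211 = 2.6099 kg
Step 5: ED = E_pack / m_pack = 361.05 / 2.6099 = 138.3 Wh/kg

138.3 Wh/kg


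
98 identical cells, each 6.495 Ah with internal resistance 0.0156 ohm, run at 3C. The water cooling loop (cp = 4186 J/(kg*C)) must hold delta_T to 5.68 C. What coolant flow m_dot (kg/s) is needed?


Step 1: I = 3 * 6.495 = 19.485 A
Step 2: Q_cell = I^2 * R = 19.485^2 * 0.0156 = 5.9228 W
Step 3: Q_total = 98 * 5.9228 = 580.43 W
Step 4: m_dot = Q_total / (cp * dT) = 580.43 / (4186 * 5.68) = 0.02441 kg/s

0.02441 kg/s


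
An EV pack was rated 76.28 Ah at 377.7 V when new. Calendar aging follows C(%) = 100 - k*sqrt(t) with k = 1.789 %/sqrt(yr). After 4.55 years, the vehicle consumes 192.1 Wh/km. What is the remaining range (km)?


Step 1: capacity retention = 100 - 1.789 * sqrt(4.55) = 100 - 1.789 * 2.1331 = 96.184%
Step 2: C_now = 76.28 * 96.184/100 = 73.369 Ah
Step 3: E_pack = V * C_now = 377.7 * 73.369 = 27711 Wh
Step 4: range = E_pack / consumption = 27711 / 192.1 = 144.3 km

144.3 km


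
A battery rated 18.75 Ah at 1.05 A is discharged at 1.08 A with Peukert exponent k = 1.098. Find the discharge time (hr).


Step 1: t_rated = C / I_rated = 18.75 / 1.05 = 17.857 hr
Step 2: ratio = 1.05 / 1.08 = 0.97222
Step 3: ratio^k = 0.97222^1.098 = 0.96954
Step 4: t = t_rated * ratio^k = 17.857 * 0.96954 = 17.31 hr

17.31 hr


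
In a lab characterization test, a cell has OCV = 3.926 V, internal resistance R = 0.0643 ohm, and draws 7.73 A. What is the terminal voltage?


V = OCV - I*R = 3.926 - 7.73 * 0.0643 = 3.429 V

3.429 V
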